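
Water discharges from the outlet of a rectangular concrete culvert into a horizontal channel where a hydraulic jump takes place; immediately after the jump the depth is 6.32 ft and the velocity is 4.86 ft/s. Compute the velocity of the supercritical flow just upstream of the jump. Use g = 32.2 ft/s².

V₁ = 25.0 ft/s

Fr₂ = V₂/√(g·y₂) = 4.86/√(32.2×6.32) = 0.341.
The Bélanger relation is symmetric: y₁/y₂ = ½[√(1 + 8Fr₂²) − 1] = ½[√1.929 − 1] = 0.194.
y₁ = 0.194 × 6.32 = 1.23 ft.
V₁ = q/y₁ = 30.7/1.23 = 25.0 ft/s.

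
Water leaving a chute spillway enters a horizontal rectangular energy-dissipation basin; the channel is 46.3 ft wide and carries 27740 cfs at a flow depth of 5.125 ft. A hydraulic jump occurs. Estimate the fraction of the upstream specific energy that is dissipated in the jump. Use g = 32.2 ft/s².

q = Q/b = 27740/46.3 = 599.1 ft²/s; V₁ = q/y₁ = 116.9 ft/s. Fr₁ = V₁/√(g·y₁) = 9.100.
Sequent-depth ratio: y₂/y₁ = ½[√(1 + 8Fr₁²) − 1] = ½[√663.53 − 1] = 12.38.
y₂ = 12.38 × 5.125 = 63.44 ft.
E₁ = y₁ + V₁²/2g = 217.3 ft. ΔE = (y₂ − y₁)³/(4y₁y₂) = 152.5 ft. ΔE/E₁ = 152.5/217.3 = 0.702.

ΔE/E₁ = 0.702 (70.2%)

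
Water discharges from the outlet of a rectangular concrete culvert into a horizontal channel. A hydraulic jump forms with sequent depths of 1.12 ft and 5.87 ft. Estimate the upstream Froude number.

Fr₁ = 4.04

For a rectangular channel the momentum equation gives q² = ½·g·y₁·y₂·(y₁ + y₂) = ½×32.2×1.12×5.87×6.99 = 740.
q = √740 = 27.2 ft²/s.
V₁ = q/y₁ = 24.3 ft/s; Fr₁ = V₁/√(g·y₁) = 4.04.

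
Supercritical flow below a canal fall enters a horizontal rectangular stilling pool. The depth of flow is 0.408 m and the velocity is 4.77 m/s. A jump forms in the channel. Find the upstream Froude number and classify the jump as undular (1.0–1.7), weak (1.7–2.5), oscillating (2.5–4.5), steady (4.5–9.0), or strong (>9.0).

Fr₁ = 2.38; weak jump

Fr₁ = V₁/√(g·y₁) = 4.77/√(9.81×0.408) = 2.38.
Fr₁ = 2.38 lies in the weak range.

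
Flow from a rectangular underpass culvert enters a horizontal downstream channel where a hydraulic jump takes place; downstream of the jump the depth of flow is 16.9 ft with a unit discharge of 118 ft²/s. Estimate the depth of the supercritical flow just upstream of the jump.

y₁ = 2.62 ft

V₂ = q/y₂ = 118/16.9 = 6.98 ft/s; Fr₂ = V₂/√(g·y₂) = 0.299.
Since the conjugate-depth ratio holds either way, y₁/y₂ = ½[√(1 + 8Fr₂²) − 1] = ½[√1.717 − 1] = 0.155.
y₁ = 0.155 × 16.9 = 2.62 ft.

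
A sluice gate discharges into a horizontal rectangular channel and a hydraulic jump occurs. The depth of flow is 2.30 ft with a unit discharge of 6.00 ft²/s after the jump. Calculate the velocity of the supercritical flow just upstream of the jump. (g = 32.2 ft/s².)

V₂ = q/y₂ = 6.00/2.30 = 2.61 ft/s; Fr₂ = V₂/√(g·y₂) = 0.303.
From the momentum equation (using Fr₂), y₁/y₂ = ½[√(1 + 8Fr₂²) − 1] = ½[√1.735 − 1] = 0.159.
y₁ = 0.159 × 2.30 = 0.365 ft.
V₁ = q/y₁ = 6.00/0.365 = 16.4 ft/s.

V₁ = 16.4 ft/s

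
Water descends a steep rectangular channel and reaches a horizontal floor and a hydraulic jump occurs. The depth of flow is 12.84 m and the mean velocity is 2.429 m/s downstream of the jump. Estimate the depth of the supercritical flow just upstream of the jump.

y₁ = 1.107 m

Fr₂ = V₂/√(g·y₂) = 2.429/√(9.81×12.84) = 0.2164.
The Bélanger relation is symmetric: y₁/y₂ = ½[√(1 + 8Fr₂²) − 1] = ½[√1.3747 − 1] = 0.08624.
y₁ = 0.08624 × 12.84 = 1.107 m.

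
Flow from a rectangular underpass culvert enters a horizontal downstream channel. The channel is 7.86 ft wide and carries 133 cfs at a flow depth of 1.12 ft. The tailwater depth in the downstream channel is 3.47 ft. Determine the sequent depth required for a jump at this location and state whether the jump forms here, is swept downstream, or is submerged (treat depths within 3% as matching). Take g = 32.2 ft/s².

q = Q/b = 133/7.86 = 16.9 ft²/s; V₁ = q/y₁ = 15.1 ft/s. Fr₁ = V₁/√(g·y₁) = 2.52.
From the momentum equation for a rectangular channel, y₂/y₁ = ½[√(1 + 8Fr₁²) − 1] = ½[√51.63 − 1] = 3.09.
y₂ = 3.09 × 1.12 = 3.46 ft.
Tailwater y_tw = 3.47 ft: y_tw ≈ y₂, so the jump forms here.

y₂ = 3.46 ft; the jump forms here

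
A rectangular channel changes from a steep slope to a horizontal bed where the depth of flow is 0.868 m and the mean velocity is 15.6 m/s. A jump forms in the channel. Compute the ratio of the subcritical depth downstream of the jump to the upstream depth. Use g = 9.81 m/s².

y₂/y₁ = 7.08

Fr₁ = V₁/√(g·y₁) = 15.6/√(9.81×0.868) = 5.35.
Bélanger equation: y₂/y₁ = ½[√(1 + 8Fr₁²) − 1] = ½[√229.6 − 1] = 7.08.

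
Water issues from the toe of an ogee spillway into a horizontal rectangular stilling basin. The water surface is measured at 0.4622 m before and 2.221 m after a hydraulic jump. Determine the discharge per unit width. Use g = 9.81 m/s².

q = 3.676 m²/s

For a rectangular channel the momentum equation gives q² = ½·g·y₁·y₂·(y₁ + y₂) = ½×9.81×0.4622×2.221×2.683 = 13.51.
q = √13.51 = 3.676 m²/s.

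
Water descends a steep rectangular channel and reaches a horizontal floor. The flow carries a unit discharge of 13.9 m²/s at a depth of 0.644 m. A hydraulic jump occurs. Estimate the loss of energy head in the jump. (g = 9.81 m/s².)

ΔE = 16.7 m

V₁ = q/y₁ = 13.9/0.644 = 21.6 m/s. Fr₁ = V₁/√(g·y₁) = 21.6/√(9.81×0.644) = 8.59.
Bélanger equation: y₂/y₁ = ½[√(1 + 8Fr₁²) − 1] = ½[√590.9 − 1] = 11.7.
y₂ = 11.7 × 0.644 = 7.51 m.
V₂ = q/y₂ = 13.9/7.51 = 1.85 m/s. E₁ = y₁ + V₁²/2g = 24.4 m; E₂ = y₂ + V₂²/2g = 7.68 m. ΔE = E₁ − E₂ = 16.7 m.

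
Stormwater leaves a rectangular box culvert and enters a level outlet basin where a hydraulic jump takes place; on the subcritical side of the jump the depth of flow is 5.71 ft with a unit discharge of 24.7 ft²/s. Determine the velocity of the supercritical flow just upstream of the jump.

V₁ = 24.9 ft/s

V₂ = q/y₂ = 24.7/5.71 = 4.33 ft/s; Fr₂ = V₂/√(g·y₂) = 0.319.
Since the conjugate-depth ratio holds either way, y₁/y₂ = ½[√(1 + 8Fr₂²) − 1] = ½[√1.814 − 1] = 0.173.
y₁ = 0.173 × 5.71 = 0.990 ft.
V₁ = q/y₁ = 24.7/0.990 = 24.9 ft/s.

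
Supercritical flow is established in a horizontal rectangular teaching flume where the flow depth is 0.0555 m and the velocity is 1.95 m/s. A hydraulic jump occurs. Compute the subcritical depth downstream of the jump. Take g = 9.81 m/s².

Fr₁ = V₁/√(g·y₁) = 1.95/√(9.81×0.0555) = 2.64.
By Bélanger, y₂/y₁ = ½[√(1 + 8Fr₁²) − 1] = ½[√56.87 − 1] = 3.27.
y₂ = 3.27 × 0.0555 = 0.182 m.

y₂ = 0.182 m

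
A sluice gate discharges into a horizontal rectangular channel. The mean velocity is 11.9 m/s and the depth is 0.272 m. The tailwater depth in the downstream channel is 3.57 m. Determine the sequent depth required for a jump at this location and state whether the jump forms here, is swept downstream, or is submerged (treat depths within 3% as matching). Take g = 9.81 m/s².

Fr₁ = V₁/√(g·y₁) = 11.9/√(9.81×0.272) = 7.28.
Conjugate-depth relation: y₂/y₁ = ½[√(1 + 8Fr₁²) − 1] = ½[√425.6 − 1] = 9.81.
y₂ = 9.81 × 0.272 = 2.67 m.
Tailwater y_tw = 3.57 m: y_tw > y₂, so the jump is submerged.

y₂ = 2.67 m; the jump is submerged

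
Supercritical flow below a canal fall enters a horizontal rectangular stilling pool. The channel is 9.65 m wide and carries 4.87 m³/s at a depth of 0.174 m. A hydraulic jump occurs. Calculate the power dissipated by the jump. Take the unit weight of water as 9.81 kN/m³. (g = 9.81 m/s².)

q = Q/b = 4.87/9.65 = 0.505 m²/s; V₁ = q/y₁ = 2.90 m/s. Fr₁ = V₁/√(g·y₁) = 2.22.
Conjugate-depth relation: y₂/y₁ = ½[√(1 + 8Fr₁²) − 1] = ½[√40.43 − 1] = 2.68.
y₂ = 2.68 × 0.174 = 0.466 m.
Head loss: ΔE = (y₂ − y₁)³/(4y₁y₂) = (0.466 − 0.174)³/(4×0.174×0.466) = 0.0249/0.324 = 0.0769 m.
P = γ·Q·ΔE = 9.81 × 4.87 × 0.0769 = 3.67 kW.

P = 3.67 kW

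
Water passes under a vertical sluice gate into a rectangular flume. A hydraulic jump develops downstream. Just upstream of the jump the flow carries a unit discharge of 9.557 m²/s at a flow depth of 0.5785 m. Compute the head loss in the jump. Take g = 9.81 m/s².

V₁ = q/y₁ = 9.557/0.5785 = 16.52 m/s. Fr₁ = V₁/√(g·y₁) = 16.52/√(9.81×0.5785) = 6.935.
From the momentum equation for a rectangular channel, y₂/y₁ = ½[√(1 + 8Fr₁²) − 1] = ½[√385.73 − 1] = 9.320.
y₂ = 9.320 × 0.5785 = 5.392 m.
Head loss: ΔE = (y₂ − y₁)³/(4y₁y₂) = (5.392 − 0.5785)³/(4×0.5785×5.392) = 111.5/12.48 = 8.937 m.

ΔE = 8.937 m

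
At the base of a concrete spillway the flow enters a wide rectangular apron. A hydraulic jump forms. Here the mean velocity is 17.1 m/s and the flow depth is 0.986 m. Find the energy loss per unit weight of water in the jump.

Fr₁ = V₁/√(g·y₁) = 17.1/√(9.81×0.986) = 5.50.
Bélanger equation: y₂/y₁ = ½[√(1 + 8Fr₁²) − 1] = ½[√242.8 − 1] = 7.29.
y₂ = 7.29 × 0.986 = 7.19 m.
q = V₁·y₁ = 17.1 × 0.986 = 16.9 m²/s. V₂ = q/y₂ = 16.9/7.19 = 2.35 m/s. E₁ = y₁ + V₁²/2g = 15.9 m; E₂ = y₂ + V₂²/2g = 7.47 m. ΔE = E₁ − E₂ = 8.42 m.

ΔE = 8.42 m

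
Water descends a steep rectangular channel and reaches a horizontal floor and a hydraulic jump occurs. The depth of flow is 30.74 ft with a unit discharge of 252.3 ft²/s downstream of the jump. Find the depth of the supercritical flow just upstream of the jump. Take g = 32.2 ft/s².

y₁ = 3.731 ft

V₂ = q/y₂ = 252.3/30.74 = 8.208 ft/s; Fr₂ = V₂/√(g·y₂) = 0.2609.
The Bélanger relation is symmetric: y₁/y₂ = ½[√(1 + 8Fr₂²) − 1] = ½[√1.5444 − 1] = 0.1214.
y₁ = 0.1214 × 30.74 = 3.731 ft.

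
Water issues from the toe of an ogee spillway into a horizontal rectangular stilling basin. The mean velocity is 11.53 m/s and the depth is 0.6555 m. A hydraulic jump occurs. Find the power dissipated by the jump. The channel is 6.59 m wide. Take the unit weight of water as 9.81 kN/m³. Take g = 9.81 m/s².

P = 1632 kW

Fr₁ = V₁/√(g·y₁) = 11.53/√(9.81×0.6555) = 4.547.
By Bélanger, y₂/y₁ = ½[√(1 + 8Fr₁²) − 1] = ½[√166.39 − 1] = 5.950.
y₂ = 5.950 × 0.6555 = 3.900 m.
Head loss: ΔE = (y₂ − y₁)³/(4y₁y₂) = (3.900 − 0.6555)³/(4×0.6555×3.900) = 34.15/10.23 = 3.340 m.
q = V₁·y₁ = 11.53 × 0.6555 = 7.558 m²/s. Q = q·b = 7.558 × 6.59 = 49.81 m³/s. P = γ·Q·ΔE = 9.81 × 49.81 × 3.340 = 1632 kW.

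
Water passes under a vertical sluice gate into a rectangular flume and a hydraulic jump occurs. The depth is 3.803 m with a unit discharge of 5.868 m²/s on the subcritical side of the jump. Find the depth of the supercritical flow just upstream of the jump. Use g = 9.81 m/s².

V₂ = q/y₂ = 5.868/3.803 = 1.543 m/s; Fr₂ = V₂/√(g·y₂) = 0.2526.
Applying the sequent-depth relation in reverse, y₁/y₂ = ½[√(1 + 8Fr₂²) − 1] = ½[√1.5105 − 1] = 0.1145.
y₁ = 0.1145 × 3.803 = 0.4355 m.

y₁ = 0.4355 m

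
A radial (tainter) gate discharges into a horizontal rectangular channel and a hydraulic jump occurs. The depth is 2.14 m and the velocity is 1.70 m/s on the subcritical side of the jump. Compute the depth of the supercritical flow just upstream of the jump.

Fr₂ = V₂/√(g·y₂) = 1.70/√(9.81×2.14) = 0.371.
The Bélanger relation is symmetric: y₁/y₂ = ½[√(1 + 8Fr₂²) − 1] = ½[√2.101 − 1] = 0.225.
y₁ = 0.225 × 2.14 = 0.481 m.

y₁ = 0.481 m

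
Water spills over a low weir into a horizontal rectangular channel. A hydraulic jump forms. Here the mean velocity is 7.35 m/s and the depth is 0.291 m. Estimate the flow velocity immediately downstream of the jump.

Fr₁ = V₁/√(g·y₁) = 7.35/√(9.81×0.291) = 4.35.
Bélanger equation: y₂/y₁ = ½[√(1 + 8Fr₁²) − 1] = ½[√152.4 − 1] = 5.67.
y₂ = 5.67 × 0.291 = 1.65 m.
q = V₁·y₁ = 7.35 × 0.291 = 2.14 m²/s.
V₂ = q/y₂ = 2.14/1.65 = 1.30 m/s.

V₂ = 1.30 m/s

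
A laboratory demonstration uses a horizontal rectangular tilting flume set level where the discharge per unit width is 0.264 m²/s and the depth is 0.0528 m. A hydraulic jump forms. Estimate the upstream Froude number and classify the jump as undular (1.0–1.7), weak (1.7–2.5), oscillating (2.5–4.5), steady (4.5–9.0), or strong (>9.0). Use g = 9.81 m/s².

Fr₁ = 6.95; steady jump

V₁ = q/y₁ = 0.264/0.0528 = 5.00 m/s. Fr₁ = V₁/√(g·y₁) = 5.00/√(9.81×0.0528) = 6.95.
Fr₁ = 6.95 lies in the steady range.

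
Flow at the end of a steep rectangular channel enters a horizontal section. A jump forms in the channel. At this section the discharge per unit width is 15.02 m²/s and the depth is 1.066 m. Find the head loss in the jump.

V₁ = q/y₁ = 15.02/1.066 = 14.09 m/s. Fr₁ = V₁/√(g·y₁) = 14.09/√(9.81×1.066) = 4.357.
By Bélanger, y₂/y₁ = ½[√(1 + 8Fr₁²) − 1] = ½[√152.88 − 1] = 5.682.
y₂ = 5.682 × 1.066 = 6.057 m.
V₂ = q/y₂ = 15.02/6.057 = 2.480 m/s. E₁ = y₁ + V₁²/2g = 11.18 m; E₂ = y₂ + V₂²/2g = 6.371 m. ΔE = E₁ − E₂ = 4.814 m.

ΔE = 4.814 m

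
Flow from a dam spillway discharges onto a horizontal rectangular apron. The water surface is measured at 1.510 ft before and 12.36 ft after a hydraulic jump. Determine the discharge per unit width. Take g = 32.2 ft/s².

q = 64.56 ft²/s

For a rectangular channel the momentum equation gives q² = ½·g·y₁·y₂·(y₁ + y₂) = ½×32.2×1.510×12.36×13.87 = 4168.
q = √4168 = 64.56 ft²/s.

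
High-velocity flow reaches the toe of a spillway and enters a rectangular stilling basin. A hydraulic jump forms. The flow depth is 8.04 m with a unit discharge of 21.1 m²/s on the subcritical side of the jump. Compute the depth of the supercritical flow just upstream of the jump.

y₁ = 1.22 m

V₂ = q/y₂ = 21.1/8.04 = 2.62 m/s; Fr₂ = V₂/√(g·y₂) = 0.296.
From the momentum equation (using Fr₂), y₁/y₂ = ½[√(1 + 8Fr₂²) − 1] = ½[√1.699 − 1] = 0.152.
y₁ = 0.152 × 8.04 = 1.22 m.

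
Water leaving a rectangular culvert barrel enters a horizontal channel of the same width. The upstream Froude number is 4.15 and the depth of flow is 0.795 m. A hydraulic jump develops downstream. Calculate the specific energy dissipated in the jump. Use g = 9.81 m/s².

ΔE = 3.12 m

Fr₁ = 4.15 (given).
By Bélanger, y₂/y₁ = ½[√(1 + 8Fr₁²) − 1] = ½[√138.8 − 1] = 5.39.
y₂ = 5.39 × 0.795 = 4.29 m.
Head loss: ΔE = (y₂ − y₁)³/(4y₁y₂) = (4.29 − 0.795)³/(4×0.795×4.29) = 42.5/13.6 = 3.12 m.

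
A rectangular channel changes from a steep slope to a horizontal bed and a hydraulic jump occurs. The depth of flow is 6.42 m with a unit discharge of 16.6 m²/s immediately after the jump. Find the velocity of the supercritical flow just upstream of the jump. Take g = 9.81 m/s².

V₂ = q/y₂ = 16.6/6.42 = 2.59 m/s; Fr₂ = V₂/√(g·y₂) = 0.326.
Applying the sequent-depth relation in reverse, y₁/y₂ = ½[√(1 + 8Fr₂²) − 1] = ½[√1.849 − 1] = 0.180.
y₁ = 0.180 × 6.42 = 1.16 m.
V₁ = q/y₁ = 16.6/1.16 = 14.4 m/s.

V₁ = 14.4 m/s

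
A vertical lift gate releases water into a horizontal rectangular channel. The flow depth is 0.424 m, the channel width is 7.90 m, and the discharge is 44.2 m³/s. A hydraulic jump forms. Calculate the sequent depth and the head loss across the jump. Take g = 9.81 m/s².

q = Q/b = 44.2/7.90 = 5.59 m²/s; V₁ = q/y₁ = 13.2 m/s. Fr₁ = V₁/√(g·y₁) = 6.47.
By Bélanger, y₂/y₁ = ½[√(1 + 8Fr₁²) − 1] = ½[√335.9 − 1] = 8.66.
y₂ = 8.66 × 0.424 = 3.67 m.
V₂ = q/y₂ = 5.59/3.67 = 1.52 m/s. E₁ = y₁ + V₁²/2g = 9.30 m; E₂ = y₂ + V₂²/2g = 3.79 m. ΔE = E₁ − E₂ = 5.51 m.

y₂ = 3.67 m; ΔE = 5.51 m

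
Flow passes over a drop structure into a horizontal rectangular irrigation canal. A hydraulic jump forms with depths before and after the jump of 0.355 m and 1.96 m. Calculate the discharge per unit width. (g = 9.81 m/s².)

For a rectangular channel the momentum equation gives q² = ½·g·y₁·y₂·(y₁ + y₂) = ½×9.81×0.355×1.96×2.31 = 7.90.
q = √7.90 = 2.81 m²/s.

q = 2.81 m²/s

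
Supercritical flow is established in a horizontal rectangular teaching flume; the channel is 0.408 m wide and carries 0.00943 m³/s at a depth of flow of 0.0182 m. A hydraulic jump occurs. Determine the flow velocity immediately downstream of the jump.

V₂ = 0.336 m/s

q = Q/b = 0.00943/0.408 = 0.0231 m²/s; V₁ = q/y₁ = 1.27 m/s. Fr₁ = V₁/√(g·y₁) = 3.01.
Bélanger equation: y₂/y₁ = ½[√(1 + 8Fr₁²) − 1] = ½[√73.26 − 1] = 3.78.
y₂ = 3.78 × 0.0182 = 0.0688 m.
V₂ = q/y₂ = 0.0231/0.0688 = 0.336 m/s.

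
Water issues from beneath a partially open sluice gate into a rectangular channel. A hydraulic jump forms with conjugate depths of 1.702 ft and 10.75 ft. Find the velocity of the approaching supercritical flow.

For a rectangular channel the momentum equation gives q² = ½·g·y₁·y₂·(y₁ + y₂) = ½×32.2×1.702×10.75×12.45 = 3668.
q = √3668 = 60.56 ft²/s.
V₁ = q/y₁ = 60.56/1.702 = 35.58 ft/s.

V₁ = 35.58 ft/s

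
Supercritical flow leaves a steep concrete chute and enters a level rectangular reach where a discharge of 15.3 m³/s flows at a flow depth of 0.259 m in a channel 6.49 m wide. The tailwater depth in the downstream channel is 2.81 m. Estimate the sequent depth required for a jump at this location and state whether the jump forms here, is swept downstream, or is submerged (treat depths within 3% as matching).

y₂ = 1.97 m; the jump is submerged

q = Q/b = 15.3/6.49 = 2.36 m²/s; V₁ = q/y₁ = 9.10 m/s. Fr₁ = V₁/√(g·y₁) = 5.71.
Bélanger equation: y₂/y₁ = ½[√(1 + 8Fr₁²) − 1] = ½[√261.9 − 1] = 7.59.
y₂ = 7.59 × 0.259 = 1.97 m.
Tailwater y_tw = 2.81 m: y_tw > y₂, so the jump is submerged.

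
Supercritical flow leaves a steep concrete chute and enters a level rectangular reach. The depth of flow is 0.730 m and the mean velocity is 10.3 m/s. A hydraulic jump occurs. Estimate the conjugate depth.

y₂ = 3.63 m

Fr₁ = V₁/√(g·y₁) = 10.3/√(9.81×0.730) = 3.85.
From the momentum equation for a rectangular channel, y₂/y₁ = ½[√(1 + 8Fr₁²) − 1] = ½[√119.5 − 1] = 4.97.
y₂ = 4.97 × 0.730 = 3.63 m.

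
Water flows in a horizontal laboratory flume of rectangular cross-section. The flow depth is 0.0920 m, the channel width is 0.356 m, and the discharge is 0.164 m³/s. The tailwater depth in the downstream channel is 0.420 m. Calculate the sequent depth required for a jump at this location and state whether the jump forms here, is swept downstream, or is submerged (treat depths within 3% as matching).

y₂ = 0.641 m; the jump is swept downstream

q = Q/b = 0.164/0.356 = 0.461 m²/s; V₁ = q/y₁ = 5.01 m/s. Fr₁ = V₁/√(g·y₁) = 5.27.
Bélanger equation: y₂/y₁ = ½[√(1 + 8Fr₁²) − 1] = ½[√223.3 − 1] = 6.97.
y₂ = 6.97 × 0.0920 = 0.641 m.
Tailwater y_tw = 0.420 m: y_tw < y₂, so the jump is swept downstream.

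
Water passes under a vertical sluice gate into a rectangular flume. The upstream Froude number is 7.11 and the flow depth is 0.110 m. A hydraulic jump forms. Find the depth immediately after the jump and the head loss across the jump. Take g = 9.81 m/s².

Fr₁ = 7.11 (given).
From the momentum equation for a rectangular channel, y₂/y₁ = ½[√(1 + 8Fr₁²) − 1] = ½[√405.4 − 1] = 9.57.
y₂ = 9.57 × 0.110 = 1.05 m.
V₁ = Fr₁·√(g·y₁) = 7.11×√(9.81×0.110) = 7.39 m/s; q = V₁·y₁ = 0.812 m²/s. V₂ = q/y₂ = 0.812/1.05 = 0.772 m/s. E₁ = y₁ + V₁²/2g = 2.89 m; E₂ = y₂ + V₂²/2g = 1.08 m. ΔE = E₁ − E₂ = 1.81 m.

y₂ = 1.05 m; ΔE = 1.81 m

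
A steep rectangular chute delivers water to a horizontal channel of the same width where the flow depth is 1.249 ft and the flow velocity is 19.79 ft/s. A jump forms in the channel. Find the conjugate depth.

y₂ = 4.923 ft

Fr₁ = V₁/√(g·y₁) = 19.79/√(32.2×1.249) = 3.121.
By Bélanger, y₂/y₁ = ½[√(1 + 8Fr₁²) − 1] = ½[√78.905 − 1] = 3.941.
y₂ = 3.941 × 1.249 = 4.923 ft.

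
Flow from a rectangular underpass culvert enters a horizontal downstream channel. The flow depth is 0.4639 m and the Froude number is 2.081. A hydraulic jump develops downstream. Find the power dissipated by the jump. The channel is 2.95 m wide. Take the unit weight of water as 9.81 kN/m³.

Fr₁ = 2.081 (given).
By Bélanger, y₂/y₁ = ½[√(1 + 8Fr₁²) − 1] = ½[√35.644 − 1] = 2.485.
y₂ = 2.485 × 0.4639 = 1.153 m.
Head loss: ΔE = (y₂ − y₁)³/(4y₁y₂) = (1.153 − 0.4639)³/(4×0.4639×1.153) = 0.3270/2.139 = 0.1529 m.
V₁ = Fr₁·√(g·y₁) = 2.081×√(9.81×0.4639) = 4.439 m/s; q = V₁·y₁ = 2.059 m²/s. Q = q·b = 2.059 × 2.95 = 6.075 m³/s. P = γ·Q·ΔE = 9.81 × 6.075 × 0.1529 = 9.111 kW.

P = 9.111 kW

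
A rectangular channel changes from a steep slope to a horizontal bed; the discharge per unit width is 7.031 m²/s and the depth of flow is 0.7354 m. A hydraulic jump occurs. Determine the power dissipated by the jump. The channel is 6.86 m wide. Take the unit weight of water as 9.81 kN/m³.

V₁ = q/y₁ = 7.031/0.7354 = 9.561 m/s. Fr₁ = V₁/√(g·y₁) = 9.561/√(9.81×0.7354) = 3.560.
Bélanger equation: y₂/y₁ = ½[√(1 + 8Fr₁²) − 1] = ½[√102.36 − 1] = 4.559.
y₂ = 4.559 × 0.7354 = 3.353 m.
Head loss: ΔE = (y₂ − y₁)³/(4y₁y₂) = (3.353 − 0.7354)³/(4×0.7354×3.353) = 17.93/9.862 = 1.818 m.
Q = q·b = 7.031 × 6.86 = 48.23 m³/s. P = γ·Q·ΔE = 9.81 × 48.23 × 1.818 = 860.0 kW.

P = 860.0 kW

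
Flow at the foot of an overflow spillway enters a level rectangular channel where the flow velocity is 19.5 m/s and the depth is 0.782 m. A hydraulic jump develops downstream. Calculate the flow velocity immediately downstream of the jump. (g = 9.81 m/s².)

Fr₁ = V₁/√(g·y₁) = 19.5/√(9.81×0.782) = 7.04.
Conjugate-depth relation: y₂/y₁ = ½[√(1 + 8Fr₁²) − 1] = ½[√397.5 − 1] = 9.47.
y₂ = 9.47 × 0.782 = 7.40 m.
q = V₁·y₁ = 19.5 × 0.782 = 15.2 m²/s.
V₂ = q/y₂ = 15.2/7.40 = 2.06 m/s.

V₂ = 2.06 m/s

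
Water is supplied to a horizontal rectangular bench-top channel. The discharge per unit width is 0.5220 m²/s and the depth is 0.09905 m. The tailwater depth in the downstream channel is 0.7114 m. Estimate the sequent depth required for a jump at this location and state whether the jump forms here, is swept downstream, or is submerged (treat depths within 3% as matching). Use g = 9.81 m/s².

y₂ = 0.7010 m; the jump forms here

V₁ = q/y₁ = 0.5220/0.09905 = 5.270 m/s. Fr₁ = V₁/√(g·y₁) = 5.270/√(9.81×0.09905) = 5.346.
Conjugate-depth relation: y₂/y₁ = ½[√(1 + 8Fr₁²) − 1] = ½[√229.66 − 1] = 7.077.
y₂ = 7.077 × 0.09905 = 0.7010 m.
Tailwater y_tw = 0.7114 m: y_tw ≈ y₂, so the jump forms here.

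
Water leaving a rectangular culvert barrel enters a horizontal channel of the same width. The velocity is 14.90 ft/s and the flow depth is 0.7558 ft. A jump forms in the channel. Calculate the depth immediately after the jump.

Fr₁ = V₁/√(g·y₁) = 14.90/√(32.2×0.7558) = 3.020.
Sequent-depth ratio: y₂/y₁ = ½[√(1 + 8Fr₁²) − 1] = ½[√73.979 − 1] = 3.801.
y₂ = 3.801 × 0.7558 = 2.872 ft.

y₂ = 2.872 ft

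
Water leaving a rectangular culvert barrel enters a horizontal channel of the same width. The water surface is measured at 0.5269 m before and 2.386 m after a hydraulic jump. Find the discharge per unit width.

For a rectangular channel the momentum equation gives q² = ½·g·y₁·y₂·(y₁ + y₂) = ½×9.81×0.5269×2.386×2.913 = 17.96.
q = √17.96 = 4.238 m²/s.

q = 4.238 m²/s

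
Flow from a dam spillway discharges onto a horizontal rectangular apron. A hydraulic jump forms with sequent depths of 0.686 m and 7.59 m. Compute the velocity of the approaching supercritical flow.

V₁ = 21.2 m/s

For a rectangular channel the momentum equation gives q² = ½·g·y₁·y₂·(y₁ + y₂) = ½×9.81×0.686×7.59×8.28 = 211.
q = √211 = 14.5 m²/s.
V₁ = q/y₁ = 14.5/0.686 = 21.2 m/s.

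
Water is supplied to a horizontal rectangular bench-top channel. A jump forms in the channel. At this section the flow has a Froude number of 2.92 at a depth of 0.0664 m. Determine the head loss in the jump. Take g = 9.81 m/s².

ΔE = 0.0853 m

Fr₁ = 2.92 (given).
Sequent-depth ratio: y₂/y₁ = ½[√(1 + 8Fr₁²) − 1] = ½[√69.21 − 1] = 3.66.
y₂ = 3.66 × 0.0664 = 0.243 m.
V₁ = Fr₁·√(g·y₁) = 2.92×√(9.81×0.0664) = 2.36 m/s; q = V₁·y₁ = 0.156 m²/s. V₂ = q/y₂ = 0.156/0.243 = 0.644 m/s. E₁ = y₁ + V₁²/2g = 0.349 m; E₂ = y₂ + V₂²/2g = 0.264 m. ΔE = E₁ − E₂ = 0.0853 m.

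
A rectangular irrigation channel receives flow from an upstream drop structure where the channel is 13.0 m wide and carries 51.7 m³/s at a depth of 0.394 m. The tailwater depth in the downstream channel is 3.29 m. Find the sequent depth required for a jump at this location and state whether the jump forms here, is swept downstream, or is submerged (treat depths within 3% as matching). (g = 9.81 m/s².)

y₂ = 2.67 m; the jump is submerged

q = Q/b = 51.7/13.0 = 3.98 m²/s; V₁ = q/y₁ = 10.1 m/s. Fr₁ = V₁/√(g·y₁) = 5.13.
Bélanger equation: y₂/y₁ = ½[√(1 + 8Fr₁²) − 1] = ½[√211.9 − 1] = 6.78.
y₂ = 6.78 × 0.394 = 2.67 m.
Tailwater y_tw = 3.29 m: y_tw > y₂, so the jump is submerged.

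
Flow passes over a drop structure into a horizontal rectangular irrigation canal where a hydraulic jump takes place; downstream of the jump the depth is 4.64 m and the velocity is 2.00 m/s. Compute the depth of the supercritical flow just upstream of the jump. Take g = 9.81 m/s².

Fr₂ = V₂/√(g·y₂) = 2.00/√(9.81×4.64) = 0.296.
Since the conjugate-depth ratio holds either way, y₁/y₂ = ½[√(1 + 8Fr₂²) − 1] = ½[√1.703 − 1] = 0.152.
y₁ = 0.152 × 4.64 = 0.708 m.

y₁ = 0.708 m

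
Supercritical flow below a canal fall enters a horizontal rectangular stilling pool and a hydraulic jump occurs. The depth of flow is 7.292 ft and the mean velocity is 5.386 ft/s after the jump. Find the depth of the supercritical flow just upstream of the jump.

Fr₂ = V₂/√(g·y₂) = 5.386/√(32.2×7.292) = 0.3515.
The Bélanger relation is symmetric: y₁/y₂ = ½[√(1 + 8Fr₂²) − 1] = ½[√1.9884 − 1] = 0.2050.
y₁ = 0.2050 × 7.292 = 1.495 ft.

y₁ = 1.495 ft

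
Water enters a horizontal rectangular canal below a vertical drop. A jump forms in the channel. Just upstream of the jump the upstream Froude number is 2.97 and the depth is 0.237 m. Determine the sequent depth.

y₂ = 0.884 m

Fr₁ = 2.97 (given).
Sequent-depth ratio: y₂/y₁ = ½[√(1 + 8Fr₁²) − 1] = ½[√71.57 − 1] = 3.73.
y₂ = 3.73 × 0.237 = 0.884 m.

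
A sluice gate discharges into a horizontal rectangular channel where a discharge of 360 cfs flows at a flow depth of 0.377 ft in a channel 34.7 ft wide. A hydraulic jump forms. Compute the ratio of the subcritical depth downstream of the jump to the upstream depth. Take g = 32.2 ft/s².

q = Q/b = 360/34.7 = 10.4 ft²/s; V₁ = q/y₁ = 27.5 ft/s. Fr₁ = V₁/√(g·y₁) = 7.90.
By Bélanger, y₂/y₁ = ½[√(1 + 8Fr₁²) − 1] = ½[√500.1 − 1] = 10.7.

y₂/y₁ = 10.7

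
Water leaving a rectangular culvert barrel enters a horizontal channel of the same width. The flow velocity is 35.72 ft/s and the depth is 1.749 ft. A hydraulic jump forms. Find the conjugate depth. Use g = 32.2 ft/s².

Fr₁ = V₁/√(g·y₁) = 35.72/√(32.2×1.749) = 4.760.
Bélanger equation: y₂/y₁ = ½[√(1 + 8Fr₁²) − 1] = ½[√182.25 − 1] = 6.250.
y₂ = 6.250 × 1.749 = 10.93 ft.

y₂ = 10.93 ft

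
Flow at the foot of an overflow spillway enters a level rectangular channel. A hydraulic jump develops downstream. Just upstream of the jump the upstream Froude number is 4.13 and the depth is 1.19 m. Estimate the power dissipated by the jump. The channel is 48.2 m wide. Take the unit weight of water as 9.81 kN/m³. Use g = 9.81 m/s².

P = 36564 kW

Fr₁ = 4.13 (given).
Bélanger equation: y₂/y₁ = ½[√(1 + 8Fr₁²) − 1] = ½[√137.5 − 1] = 5.36.
y₂ = 5.36 × 1.19 = 6.38 m.
V₁ = Fr₁·√(g·y₁) = 4.13×√(9.81×1.19) = 14.1 m/s; q = V₁·y₁ = 16.8 m²/s. V₂ = q/y₂ = 16.8/6.38 = 2.63 m/s. E₁ = y₁ + V₁²/2g = 11.3 m; E₂ = y₂ + V₂²/2g = 6.73 m. ΔE = E₁ − E₂ = 4.61 m.
Q = q·b = 16.8 × 48.2 = 809 m³/s. P = γ·Q·ΔE = 9.81 × 809 × 4.61 = 36564 kW.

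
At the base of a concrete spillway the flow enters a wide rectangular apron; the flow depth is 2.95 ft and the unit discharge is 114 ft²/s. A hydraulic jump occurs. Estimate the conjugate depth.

y₂ = 15.1 ft

V₁ = q/y₁ = 114/2.95 = 38.6 ft/s. Fr₁ = V₁/√(g·y₁) = 38.6/√(32.2×2.95) = 3.97.
From the momentum equation for a rectangular channel, y₂/y₁ = ½[√(1 + 8Fr₁²) − 1] = ½[√126.8 − 1] = 5.13.
y₂ = 5.13 × 2.95 = 15.1 ft.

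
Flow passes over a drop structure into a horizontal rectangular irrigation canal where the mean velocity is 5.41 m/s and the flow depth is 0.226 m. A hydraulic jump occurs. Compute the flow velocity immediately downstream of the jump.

Fr₁ = V₁/√(g·y₁) = 5.41/√(9.81×0.226) = 3.63.
From the momentum equation for a rectangular channel, y₂/y₁ = ½[√(1 + 8Fr₁²) − 1] = ½[√106.6 − 1] = 4.66.
y₂ = 4.66 × 0.226 = 1.05 m.
q = V₁·y₁ = 5.41 × 0.226 = 1.22 m²/s.
V₂ = q/y₂ = 1.22/1.05 = 1.16 m/s.

V₂ = 1.16 m/s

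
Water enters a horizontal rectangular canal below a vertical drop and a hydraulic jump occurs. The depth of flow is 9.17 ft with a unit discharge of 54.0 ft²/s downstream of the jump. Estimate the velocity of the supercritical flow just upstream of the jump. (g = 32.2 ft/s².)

V₁ = 30.0 ft/s

V₂ = q/y₂ = 54.0/9.17 = 5.89 ft/s; Fr₂ = V₂/√(g·y₂) = 0.343.
Applying the sequent-depth relation in reverse, y₁/y₂ = ½[√(1 + 8Fr₂²) − 1] = ½[√1.940 − 1] = 0.196.
y₁ = 0.196 × 9.17 = 1.80 ft.
V₁ = q/y₁ = 54.0/1.80 = 30.0 ft/s.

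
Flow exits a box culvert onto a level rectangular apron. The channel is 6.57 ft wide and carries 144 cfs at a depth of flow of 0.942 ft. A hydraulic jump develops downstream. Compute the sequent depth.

y₂ = 5.18 ft

q = Q/b = 144/6.57 = 21.9 ft²/s; V₁ = q/y₁ = 23.3 ft/s. Fr₁ = V₁/√(g·y₁) = 4.22.
From the momentum equation for a rectangular channel, y₂/y₁ = ½[√(1 + 8Fr₁²) − 1] = ½[√143.8 − 1] = 5.50.
y₂ = 5.50 × 0.942 = 5.18 ft.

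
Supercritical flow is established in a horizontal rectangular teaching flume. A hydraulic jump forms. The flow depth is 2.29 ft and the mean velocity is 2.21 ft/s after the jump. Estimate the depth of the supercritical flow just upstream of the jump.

Fr₂ = V₂/√(g·y₂) = 2.21/√(32.2×2.29) = 0.257.
From the momentum equation (using Fr₂), y₁/y₂ = ½[√(1 + 8Fr₂²) − 1] = ½[√1.530 − 1] = 0.118.
y₁ = 0.118 × 2.29 = 0.271 ft.

y₁ = 0.271 ft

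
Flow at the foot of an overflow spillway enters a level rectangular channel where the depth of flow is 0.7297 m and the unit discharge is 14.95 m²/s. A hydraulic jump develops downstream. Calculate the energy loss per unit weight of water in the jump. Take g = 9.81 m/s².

ΔE = 14.38 m

V₁ = q/y₁ = 14.95/0.7297 = 20.49 m/s. Fr₁ = V₁/√(g·y₁) = 20.49/√(9.81×0.7297) = 7.658.
From the momentum equation for a rectangular channel, y₂/y₁ = ½[√(1 + 8Fr₁²) − 1] = ½[√470.11 − 1] = 10.34.
y₂ = 10.34 × 0.7297 = 7.546 m.
Head loss: ΔE = (y₂ − y₁)³/(4y₁y₂) = (7.546 − 0.7297)³/(4×0.7297×7.546) = 316.7/22.02 = 14.38 m.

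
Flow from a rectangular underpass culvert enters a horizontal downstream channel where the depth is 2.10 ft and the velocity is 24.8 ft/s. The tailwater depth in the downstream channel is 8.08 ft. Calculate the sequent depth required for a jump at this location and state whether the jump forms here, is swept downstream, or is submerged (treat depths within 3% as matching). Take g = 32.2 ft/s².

y₂ = 7.97 ft; the jump forms here

Fr₁ = V₁/√(g·y₁) = 24.8/√(32.2×2.10) = 3.02.
Sequent-depth ratio: y₂/y₁ = ½[√(1 + 8Fr₁²) − 1] = ½[√73.76 − 1] = 3.79.
y₂ = 3.79 × 2.10 = 7.97 ft.
Tailwater y_tw = 8.08 ft: y_tw ≈ y₂, so the jump forms here.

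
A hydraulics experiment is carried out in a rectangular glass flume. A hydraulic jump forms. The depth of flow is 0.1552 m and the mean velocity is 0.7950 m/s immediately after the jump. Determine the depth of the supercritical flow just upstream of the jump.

y₁ = 0.08371 m

Fr₂ = V₂/√(g·y₂) = 0.7950/√(9.81×0.1552) = 0.6443.
From the momentum equation (using Fr₂), y₁/y₂ = ½[√(1 + 8Fr₂²) − 1] = ½[√4.3210 − 1] = 0.5393.
y₁ = 0.5393 × 0.1552 = 0.08371 m.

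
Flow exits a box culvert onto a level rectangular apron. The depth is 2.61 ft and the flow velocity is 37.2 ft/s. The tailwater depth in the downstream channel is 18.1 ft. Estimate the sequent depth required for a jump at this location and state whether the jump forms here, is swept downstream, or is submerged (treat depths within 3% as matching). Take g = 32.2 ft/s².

Fr₁ = V₁/√(g·y₁) = 37.2/√(32.2×2.61) = 4.06.
By Bélanger, y₂/y₁ = ½[√(1 + 8Fr₁²) − 1] = ½[√132.7 − 1] = 5.26.
y₂ = 5.26 × 2.61 = 13.7 ft.
Tailwater y_tw = 18.1 ft: y_tw > y₂, so the jump is submerged.

y₂ = 13.7 ft; the jump is submerged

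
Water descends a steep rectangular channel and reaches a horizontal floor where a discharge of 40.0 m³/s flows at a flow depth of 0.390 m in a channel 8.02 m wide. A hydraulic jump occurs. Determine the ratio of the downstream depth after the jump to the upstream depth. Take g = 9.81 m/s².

y₂/y₁ = 8.76

q = Q/b = 40.0/8.02 = 4.99 m²/s; V₁ = q/y₁ = 12.8 m/s. Fr₁ = V₁/√(g·y₁) = 6.54.
Conjugate-depth relation: y₂/y₁ = ½[√(1 + 8Fr₁²) − 1] = ½[√343.0 − 1] = 8.76.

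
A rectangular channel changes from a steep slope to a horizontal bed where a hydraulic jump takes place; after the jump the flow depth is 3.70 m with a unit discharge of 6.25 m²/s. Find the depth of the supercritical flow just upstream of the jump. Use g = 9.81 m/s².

V₂ = q/y₂ = 6.25/3.70 = 1.69 m/s; Fr₂ = V₂/√(g·y₂) = 0.280.
The Bélanger relation is symmetric: y₁/y₂ = ½[√(1 + 8Fr₂²) − 1] = ½[√1.629 − 1] = 0.138.
y₁ = 0.138 × 3.70 = 0.511 m.

y₁ = 0.511 m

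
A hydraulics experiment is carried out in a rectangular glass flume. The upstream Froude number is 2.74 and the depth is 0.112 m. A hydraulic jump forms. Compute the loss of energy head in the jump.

Fr₁ = 2.74 (given).
Sequent-depth ratio: y₂/y₁ = ½[√(1 + 8Fr₁²) − 1] = ½[√61.06 − 1] = 3.41.
y₂ = 3.41 × 0.112 = 0.382 m.
V₁ = Fr₁·√(g·y₁) = 2.74×√(9.81×0.112) = 2.87 m/s; q = V₁·y₁ = 0.322 m²/s. V₂ = q/y₂ = 0.322/0.382 = 0.843 m/s. E₁ = y₁ + V₁²/2g = 0.532 m; E₂ = y₂ + V₂²/2g = 0.418 m. ΔE = E₁ − E₂ = 0.115 m.

ΔE = 0.115 m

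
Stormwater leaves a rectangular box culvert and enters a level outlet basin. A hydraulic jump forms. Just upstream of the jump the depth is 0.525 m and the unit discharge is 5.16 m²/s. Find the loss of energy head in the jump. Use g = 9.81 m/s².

ΔE = 2.33 m

V₁ = q/y₁ = 5.16/0.525 = 9.83 m/s. Fr₁ = V₁/√(g·y₁) = 9.83/√(9.81×0.525) = 4.33.
Bélanger equation: y₂/y₁ = ½[√(1 + 8Fr₁²) − 1] = ½[√151.1 − 1] = 5.65.
y₂ = 5.65 × 0.525 = 2.96 m.
Head loss: ΔE = (y₂ − y₁)³/(4y₁y₂) = (2.96 − 0.525)³/(4×0.525×2.96) = 14.5/6.22 = 2.33 m.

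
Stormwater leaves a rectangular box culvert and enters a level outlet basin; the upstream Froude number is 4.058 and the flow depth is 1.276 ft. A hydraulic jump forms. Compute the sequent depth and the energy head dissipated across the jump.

Fr₁ = 4.058 (given).
Bélanger equation: y₂/y₁ = ½[√(1 + 8Fr₁²) − 1] = ½[√132.74 − 1] = 5.261.
y₂ = 5.261 × 1.276 = 6.713 ft.
V₁ = Fr₁·√(g·y₁) = 4.058×√(32.2×1.276) = 26.01 ft/s; q = V₁·y₁ = 33.19 ft²/s. V₂ = q/y₂ = 33.19/6.713 = 4.945 ft/s. E₁ = y₁ + V₁²/2g = 11.78 ft; E₂ = y₂ + V₂²/2g = 7.092 ft. ΔE = E₁ − E₂ = 4.690 ft.

y₂ = 6.713 ft; ΔE = 4.690 ft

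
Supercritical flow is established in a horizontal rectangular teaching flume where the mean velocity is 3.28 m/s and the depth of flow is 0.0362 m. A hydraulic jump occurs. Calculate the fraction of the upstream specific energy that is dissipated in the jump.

Fr₁ = V₁/√(g·y₁) = 3.28/√(9.81×0.0362) = 5.50.
Sequent-depth ratio: y₂/y₁ = ½[√(1 + 8Fr₁²) − 1] = ½[√243.4 − 1] = 7.30.
y₂ = 7.30 × 0.0362 = 0.264 m.
E₁ = y₁ + V₁²/2g = 0.585 m. ΔE = (y₂ − y₁)³/(4y₁y₂) = 0.310 m. ΔE/E₁ = 0.310/0.585 = 0.530.

ΔE/E₁ = 0.530 (53.0%)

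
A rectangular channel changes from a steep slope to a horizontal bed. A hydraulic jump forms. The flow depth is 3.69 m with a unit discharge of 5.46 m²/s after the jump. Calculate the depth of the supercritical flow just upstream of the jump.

V₂ = q/y₂ = 5.46/3.69 = 1.48 m/s; Fr₂ = V₂/√(g·y₂) = 0.246.
The Bélanger relation is symmetric: y₁/y₂ = ½[√(1 + 8Fr₂²) − 1] = ½[√1.484 − 1] = 0.109.
y₁ = 0.109 × 3.69 = 0.402 m.

y₁ = 0.402 m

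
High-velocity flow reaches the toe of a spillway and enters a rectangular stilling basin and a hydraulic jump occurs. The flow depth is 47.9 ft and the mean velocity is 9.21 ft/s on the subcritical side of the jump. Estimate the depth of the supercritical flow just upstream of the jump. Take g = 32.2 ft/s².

Fr₂ = V₂/√(g·y₂) = 9.21/√(32.2×47.9) = 0.235.
Since the conjugate-depth ratio holds either way, y₁/y₂ = ½[√(1 + 8Fr₂²) − 1] = ½[√1.440 − 1] = 0.1000.
y₁ = 0.1000 × 47.9 = 4.79 ft.

y₁ = 4.79 ft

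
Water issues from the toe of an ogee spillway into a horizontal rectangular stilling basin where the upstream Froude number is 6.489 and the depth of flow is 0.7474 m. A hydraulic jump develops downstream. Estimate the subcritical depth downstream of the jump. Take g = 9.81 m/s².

Fr₁ = 6.489 (given).
From the momentum equation for a rectangular channel, y₂/y₁ = ½[√(1 + 8Fr₁²) − 1] = ½[√337.86 − 1] = 8.690.
y₂ = 8.690 × 0.7474 = 6.495 m.

y₂ = 6.495 m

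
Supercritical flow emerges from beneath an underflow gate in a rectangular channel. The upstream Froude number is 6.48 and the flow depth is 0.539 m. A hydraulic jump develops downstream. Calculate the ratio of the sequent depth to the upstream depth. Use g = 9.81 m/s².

Fr₁ = 6.48 (given).
Conjugate-depth relation: y₂/y₁ = ½[√(1 + 8Fr₁²) − 1] = ½[√336.9 − 1] = 8.68.

y₂/y₁ = 8.68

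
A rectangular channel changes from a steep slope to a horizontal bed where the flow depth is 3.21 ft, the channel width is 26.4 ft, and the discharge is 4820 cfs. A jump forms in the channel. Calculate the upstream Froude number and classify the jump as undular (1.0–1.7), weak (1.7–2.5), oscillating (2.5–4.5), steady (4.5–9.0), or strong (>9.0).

Fr₁ = 5.59; steady jump

q = Q/b = 4820/26.4 = 183 ft²/s; V₁ = q/y₁ = 56.9 ft/s. Fr₁ = V₁/√(g·y₁) = 5.59.
Fr₁ = 5.59 lies in the steady range.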